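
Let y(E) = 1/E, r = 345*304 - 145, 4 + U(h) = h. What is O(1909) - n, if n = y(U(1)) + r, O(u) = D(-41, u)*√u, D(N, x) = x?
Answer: -314204/3 + 1909*√1909 ≈ -21326.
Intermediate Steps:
U(h) = -4 + h
r = 104735 (r = 104880 - 145 = 104735)
O(u) = u^(3/2) (O(u) = u*√u = u^(3/2))
n = 314204/3 (n = 1/(-4 + 1) + 104735 = 1/(-3) + 104735 = -⅓ + 104735 = 314204/3 ≈ 1.0473e+5)
O(1909) - n = 1909^(3/2) - 1*314204/3 = 1909*√1909 - 314204/3 = -314204/3 + 1909*√1909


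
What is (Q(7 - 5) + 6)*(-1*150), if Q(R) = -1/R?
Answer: -825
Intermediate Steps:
(Q(7 - 5) + 6)*(-1*150) = (-1/(7 - 5) + 6)*(-1*150) = (-1/2 + 6)*(-150) = (11/2)*(-150) = -825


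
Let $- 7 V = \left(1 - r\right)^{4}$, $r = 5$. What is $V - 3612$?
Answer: $- \frac{25540}{7} \approx -3648.6$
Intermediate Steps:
$V = - \frac{256}{7}$ ($V = - \frac{\left(1 - 5\right)^{4}}{7} = - \frac{\left(-4\right)^{4}}{7} = \left(- \frac{1}{7}\right) 256 = - \frac{256}{7} \approx -36.571$)
$V - 3612 = - \frac{256}{7} - 3612 = - \frac{25540}{7}$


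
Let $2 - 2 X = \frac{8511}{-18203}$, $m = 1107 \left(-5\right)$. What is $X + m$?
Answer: $- \frac{201462293}{36406} \approx -5533.8$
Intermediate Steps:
$m = -5535$
$X = \frac{44917}{36406}$ ($X = 1 - \frac{8511 \frac{1}{-18203}}{2} = 1 - \frac{8511 \left(- \frac{1}{18203}\right)}{2} = 1 - - \frac{8511}{36406} = 1 + \frac{8511}{36406} = \frac{44917}{36406} \approx 1.2338$)
$X + m = \frac{44917}{36406} - 5535 = - \frac{201462293}{36406}$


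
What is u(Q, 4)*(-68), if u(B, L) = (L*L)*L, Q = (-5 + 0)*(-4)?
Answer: -4352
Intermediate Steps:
Q = 20 (Q = -5*(-4) = 20)
u(B, L) = L³ (u(B, L) = L²*L = L³)
u(Q, 4)*(-68) = 4³*(-68) = 64*(-68) = -4352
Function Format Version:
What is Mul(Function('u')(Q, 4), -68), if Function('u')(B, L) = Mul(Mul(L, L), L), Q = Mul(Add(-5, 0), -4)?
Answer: -4352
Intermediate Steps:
Q = 20 (Q = Mul(-5, -4) = 20)
Function('u')(B, L) = Pow(L, 3) (Function('u')(B, L) = Mul(Pow(L, 2), L) = Pow(L, 3))
Mul(Function('u')(Q, 4), -68) = Mul(Pow(4, 3), -68) = Mul(64, -68) = -4352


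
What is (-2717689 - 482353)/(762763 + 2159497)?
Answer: -1600021/1461130 ≈ -1.0951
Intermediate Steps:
(-2717689 - 482353)/(762763 + 2159497) = -3200042/2922260 = -3200042*1/2922260 = -1600021/1461130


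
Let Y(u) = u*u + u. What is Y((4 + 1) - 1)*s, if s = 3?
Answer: 60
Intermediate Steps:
Y(u) = u + u² (Y(u) = u² + u = u + u²)
Y((4 + 1) - 1)*s = (((4 + 1) - 1)*(1 + ((4 + 1) - 1)))*3 = ((5 - 1)*(1 + (5 - 1)))*3 = (4*(1 + 4))*3 = (4*5)*3 = 20*3 = 60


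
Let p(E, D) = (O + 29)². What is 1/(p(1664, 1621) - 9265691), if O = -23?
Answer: -1/9265655 ≈ -1.0793e-7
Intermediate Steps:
p(E, D) = 36 (p(E, D) = (-23 + 29)² = 6² = 36)
1/(p(1664, 1621) - 9265691) = 1/(36 - 9265691) = 1/(-9265655) = -1/9265655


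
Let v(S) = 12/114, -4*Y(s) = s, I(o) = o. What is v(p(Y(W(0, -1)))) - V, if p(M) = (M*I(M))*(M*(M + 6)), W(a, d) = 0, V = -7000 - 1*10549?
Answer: 333433/19 ≈ 17549.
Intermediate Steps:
V = -17549 (V = -7000 - 10549 = -17549)
Y(s) = -s/4
p(M) = M³*(6 + M) (p(M) = (M*M)*(M*(M + 6)) = M²*(M*(6 + M)) = M³*(6 + M))
v(S) = 2/19 (v(S) = 12*(1/114) = 2/19)
v(p(Y(W(0, -1)))) - V = 2/19 - 1*(-17549) = 2/19 + 17549 = 333433/19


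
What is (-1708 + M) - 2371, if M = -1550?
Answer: -5629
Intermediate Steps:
(-1708 + M) - 2371 = (-1708 - 1550) - 2371 = -3258 - 2371 = -5629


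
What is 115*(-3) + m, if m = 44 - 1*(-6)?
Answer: -295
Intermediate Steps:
m = 50 (m = 44 + 6 = 50)
115*(-3) + m = 115*(-3) + 50 = -345 + 50 = -295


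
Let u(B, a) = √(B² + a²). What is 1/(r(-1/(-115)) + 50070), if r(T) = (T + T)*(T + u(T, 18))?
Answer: 165543938/8288785000371 - √4284901/16577570000742 ≈ 1.9972e-5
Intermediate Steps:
r(T) = 2*T*(T + √(324 + T²)) (r(T) = (T + T)*(T + √(T² + 18²)) = (2*T)*(T + √(T² + 324)) = (2*T)*(T + √(324 + T²)) = 2*T*(T + √(324 + T²)))
1/(r(-1/(-115)) + 50070) = 1/(2*(-1/(-115))*(-1/(-115) + √(324 + (-1/(-115))²)) + 50070) = 1/(2*(-1*(-1/115))*(-1*(-1/115) + √(324 + (-1*(-1/115))²)) + 50070) = 1/(2*(1/115)*(1/115 + √(324 + (1/115)²)) + 50070) = 1/(2*(1/115)*(1/115 + √(324 + 1/13225)) + 50070) = 1/(2*(1/115)*(1/115 + √(4284901/13225)) + 50070) = 1/(2*(1/115)*(1/115 + √4284901/115) + 50070) = 1/((2/13225 + 2*√4284901/13225) + 50070) = 1/(662175752/13225 + 2*√4284901/13225)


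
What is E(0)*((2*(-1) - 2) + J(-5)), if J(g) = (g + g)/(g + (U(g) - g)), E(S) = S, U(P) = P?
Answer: 0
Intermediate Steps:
J(g) = 2 (J(g) = (g + g)/(g + (g - g)) = (2*g)/(g + 0) = (2*g)/g = 2)
E(0)*((2*(-1) - 2) + J(-5)) = 0*((2*(-1) - 2) + 2) = 0*((-2 - 2) + 2) = 0*(-4 + 2) = 0*(-2) = 0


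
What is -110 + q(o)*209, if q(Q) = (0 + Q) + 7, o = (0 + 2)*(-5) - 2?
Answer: -1155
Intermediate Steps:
o = -12 (o = 2*(-5) - 2 = -10 - 2 = -12)
q(Q) = 7 + Q (q(Q) = Q + 7 = 7 + Q)
-110 + q(o)*209 = -110 + (7 - 12)*209 = -110 - 5*209 = -110 - 1045 = -1155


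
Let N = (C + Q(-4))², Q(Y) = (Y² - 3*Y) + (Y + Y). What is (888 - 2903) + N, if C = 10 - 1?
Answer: -1174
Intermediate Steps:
C = 9
Q(Y) = Y² - Y (Q(Y) = (Y² - 3*Y) + 2*Y = Y² - Y)
N = 841 (N = (9 - 4*(-1 - 4))² = (9 - 4*(-5))² = (9 + 20)² = 29² = 841)
(888 - 2903) + N = (888 - 2903) + 841 = -2015 + 841 = -1174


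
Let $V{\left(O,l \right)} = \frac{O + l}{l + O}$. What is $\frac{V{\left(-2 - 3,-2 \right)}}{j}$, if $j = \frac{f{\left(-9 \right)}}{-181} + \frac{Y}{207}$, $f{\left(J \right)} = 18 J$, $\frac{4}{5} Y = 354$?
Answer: $\frac{24978}{75751} \approx 0.32974$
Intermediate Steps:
$Y = \frac{885}{2}$ ($Y = \frac{5}{4} \cdot 354 = \frac{885}{2} \approx 442.5$)
$V{\left(O,l \right)} = 1$ ($V{\left(O,l \right)} = \frac{O + l}{O + l} = 1$)
$j = \frac{75751}{24978}$ ($j = \frac{18 \left(-9\right)}{-181} + \frac{885}{2 \cdot 207} = \left(-162\right) \left(- \frac{1}{181}\right) + \frac{885}{2} \cdot \frac{1}{207} = \frac{162}{181} + \frac{295}{138} = \frac{75751}{24978} \approx 3.0327$)
$\frac{V{\left(-2 - 3,-2 \right)}}{j} = 1 \frac{1}{\frac{75751}{24978}} = 1 \cdot \frac{24978}{75751} = \frac{24978}{75751}$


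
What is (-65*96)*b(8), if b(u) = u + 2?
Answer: -62400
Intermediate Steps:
b(u) = 2 + u
(-65*96)*b(8) = (-65*96)*(2 + 8) = -6240*10 = -62400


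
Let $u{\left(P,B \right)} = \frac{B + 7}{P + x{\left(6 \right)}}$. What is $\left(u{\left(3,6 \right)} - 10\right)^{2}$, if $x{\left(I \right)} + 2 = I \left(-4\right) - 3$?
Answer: $\frac{441}{4} \approx 110.25$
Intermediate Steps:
$x{\left(I \right)} = -5 - 4 I$ ($x{\left(I \right)} = -2 + \left(I \left(-4\right) - 3\right) = -2 - \left(3 + 4 I\right) = -5 - 4 I$)
$u{\left(P,B \right)} = \frac{7 + B}{-29 + P}$ ($u{\left(P,B \right)} = \frac{B + 7}{P - 29} = \frac{7 + B}{P - 29} = \frac{7 + B}{-29 + P}$)
$\left(u{\left(3,6 \right)} - 10\right)^{2} = \left(\frac{7 + 6}{-29 + 3} - 10\right)^{2} = \left(\frac{1}{-26} \cdot 13 - 10\right)^{2} = \left(\left(- \frac{1}{26}\right) 13 - 10\right)^{2} = \left(- \frac{1}{2} - 10\right)^{2} = \left(- \frac{21}{2}\right)^{2} = \frac{441}{4}$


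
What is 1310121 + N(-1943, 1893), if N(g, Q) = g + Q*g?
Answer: -2369921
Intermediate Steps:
1310121 + N(-1943, 1893) = 1310121 - 1943*(1 + 1893) = 1310121 - 1943*1894 = 1310121 - 3680042 = -2369921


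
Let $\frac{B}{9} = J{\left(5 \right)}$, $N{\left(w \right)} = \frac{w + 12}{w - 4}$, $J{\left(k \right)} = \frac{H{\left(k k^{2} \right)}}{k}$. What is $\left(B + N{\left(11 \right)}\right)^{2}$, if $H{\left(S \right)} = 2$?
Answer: $\frac{58081}{1225} \approx 47.413$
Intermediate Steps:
$J{\left(k \right)} = \frac{2}{k}$
$N{\left(w \right)} = \frac{12 + w}{-4 + w}$
$B = \frac{18}{5}$ ($B = 9 \cdot \frac{2}{5} = \frac{18}{5} \approx 3.6$)
$\left(B + N{\left(11 \right)}\right)^{2} = \left(\frac{18}{5} + \frac{12 + 11}{-4 + 11}\right)^{2} = \left(\frac{18}{5} + \frac{1}{7} \cdot 23\right)^{2} = \left(\frac{18}{5} + \frac{23}{7}\right)^{2} = \left(\frac{241}{35}\right)^{2} = \frac{58081}{1225}$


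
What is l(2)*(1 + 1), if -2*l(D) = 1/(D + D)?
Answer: -1/4 ≈ -0.25000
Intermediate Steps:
l(D) = -1/(4*D) (l(D) = -1/(2*(D + D)) = -1/(2*D)/2 = -1/(4*D))
l(2)*(1 + 1) = (-1/4/2)*(1 + 1) = -1/4*1/2*2 = -1/8*2 = -1/4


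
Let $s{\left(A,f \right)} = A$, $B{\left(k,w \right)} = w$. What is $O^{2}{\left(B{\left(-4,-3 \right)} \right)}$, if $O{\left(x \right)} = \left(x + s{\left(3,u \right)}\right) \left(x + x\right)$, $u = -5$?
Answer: $0$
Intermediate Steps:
$O{\left(x \right)} = 2 x \left(3 + x\right)$ ($O{\left(x \right)} = \left(x + 3\right) \left(x + x\right) = \left(3 + x\right) 2 x = 2 x \left(3 + x\right)$)
$O^{2}{\left(B{\left(-4,-3 \right)} \right)} = \left(2 \left(-3\right) \left(3 - 3\right)\right)^{2} = \left(2 \left(-3\right) 0\right)^{2} = 0^{2} = 0$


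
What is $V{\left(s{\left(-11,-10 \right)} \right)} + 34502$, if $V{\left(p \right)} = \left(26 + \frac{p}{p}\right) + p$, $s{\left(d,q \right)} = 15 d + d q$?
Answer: $34474$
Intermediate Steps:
$V{\left(p \right)} = 27 + p$ ($V{\left(p \right)} = \left(26 + 1\right) + p = 27 + p$)
$V{\left(s{\left(-11,-10 \right)} \right)} + 34502 = \left(27 - 11 \left(15 - 10\right)\right) + 34502 = \left(27 - 55\right) + 34502 = -28 + 34502 = 34474$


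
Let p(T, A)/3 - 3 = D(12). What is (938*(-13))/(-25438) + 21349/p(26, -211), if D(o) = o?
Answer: 38830328/81765 ≈ 474.90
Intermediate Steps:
p(T, A) = 45 (p(T, A) = 9 + 3*12 = 9 + 36 = 45)
(938*(-13))/(-25438) + 21349/p(26, -211) = (938*(-13))/(-25438) + 21349/45 = -12194*(-1/25438) + 21349*(1/45) = 871/1817 + 21349/45 = 38830328/81765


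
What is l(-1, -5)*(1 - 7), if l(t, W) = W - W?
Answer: 0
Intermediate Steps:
l(t, W) = 0
l(-1, -5)*(1 - 7) = 0*(1 - 7) = 0*(-6) = 0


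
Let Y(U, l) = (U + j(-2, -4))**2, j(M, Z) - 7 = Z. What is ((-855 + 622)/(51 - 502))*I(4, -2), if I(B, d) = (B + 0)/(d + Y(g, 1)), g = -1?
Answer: 466/451 ≈ 1.0333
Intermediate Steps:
j(M, Z) = 7 + Z
Y(U, l) = (3 + U)**2 (Y(U, l) = (U + (7 - 4))**2 = (U + 3)**2 = (3 + U)**2)
I(B, d) = B/(4 + d) (I(B, d) = (B + 0)/(d + (3 - 1)**2) = B/(d + 2**2) = B/(d + 4) = B/(4 + d))
((-855 + 622)/(51 - 502))*I(4, -2) = ((-855 + 622)/(51 - 502))*(4/(4 - 2)) = (-233/(-451))*(4/2) = (-233*(-1/451))*(4*(1/2)) = (233/451)*2 = 466/451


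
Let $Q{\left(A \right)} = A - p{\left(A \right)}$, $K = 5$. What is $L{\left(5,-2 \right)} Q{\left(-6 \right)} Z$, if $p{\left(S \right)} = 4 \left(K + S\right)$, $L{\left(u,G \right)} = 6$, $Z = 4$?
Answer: $-48$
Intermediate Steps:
$p{\left(S \right)} = 20 + 4 S$ ($p{\left(S \right)} = 4 \left(5 + S\right) = 20 + 4 S$)
$Q{\left(A \right)} = -20 - 3 A$ ($Q{\left(A \right)} = A - \left(20 + 4 A\right) = -20 - 3 A$)
$L{\left(5,-2 \right)} Q{\left(-6 \right)} Z = 6 \left(-20 - -18\right) 4 = 6 \left(-20 + 18\right) 4 = 6 \left(-2\right) 4 = \left(-12\right) 4 = -48$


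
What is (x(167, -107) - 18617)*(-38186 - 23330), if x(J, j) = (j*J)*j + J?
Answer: -116482576028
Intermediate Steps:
x(J, j) = J + J*j² (x(J, j) = (J*j)*j + J = J*j² + J = J + J*j²)
(x(167, -107) - 18617)*(-38186 - 23330) = (167*(1 + (-107)²) - 18617)*(-38186 - 23330) = (167*(1 + 11449) - 18617)*(-61516) = (167*11450 - 18617)*(-61516) = (1912150 - 18617)*(-61516) = 1893533*(-61516) = -116482576028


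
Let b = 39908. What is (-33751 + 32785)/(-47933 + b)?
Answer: 322/2675 ≈ 0.12037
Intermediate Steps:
(-33751 + 32785)/(-47933 + b) = (-33751 + 32785)/(-47933 + 39908) = -966/(-8025) = -966*(-1/8025) = 322/2675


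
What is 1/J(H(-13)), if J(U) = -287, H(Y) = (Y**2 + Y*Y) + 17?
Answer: -1/287 ≈ -0.0034843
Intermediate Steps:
H(Y) = 17 + 2*Y**2 (H(Y) = (Y**2 + Y**2) + 17 = 2*Y**2 + 17 = 17 + 2*Y**2)
1/J(H(-13)) = 1/(-287) = -1/287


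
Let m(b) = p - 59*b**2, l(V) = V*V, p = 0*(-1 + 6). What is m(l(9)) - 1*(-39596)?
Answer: -347503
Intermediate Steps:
p = 0 (p = 0*5 = 0)
l(V) = V**2
m(b) = -59*b**2 (m(b) = 0 - 59*b**2 = -59*b**2)
m(l(9)) - 1*(-39596) = -59*(9**2)**2 - 1*(-39596) = -59*81**2 + 39596 = -59*6561 + 39596 = -387099 + 39596 = -347503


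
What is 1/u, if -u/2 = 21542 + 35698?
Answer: -1/114480 ≈ -8.7352e-6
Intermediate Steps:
u = -114480 (u = -2*(21542 + 35698) = -2*57240 = -114480)
1/u = 1/(-114480) = -1/114480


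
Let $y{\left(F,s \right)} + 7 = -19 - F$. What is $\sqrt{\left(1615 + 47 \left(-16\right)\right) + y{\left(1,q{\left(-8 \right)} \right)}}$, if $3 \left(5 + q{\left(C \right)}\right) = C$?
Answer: $2 \sqrt{209} \approx 28.914$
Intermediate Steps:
$q{\left(C \right)} = -5 + \frac{C}{3}$
$y{\left(F,s \right)} = -26 - F$ ($y{\left(F,s \right)} = -7 - \left(19 + F\right) = -26 - F$)
$\sqrt{\left(1615 + 47 \left(-16\right)\right) + y{\left(1,q{\left(-8 \right)} \right)}} = \sqrt{\left(1615 + 47 \left(-16\right)\right) - 27} = \sqrt{\left(1615 - 752\right) - 27} = \sqrt{863 - 27} = \sqrt{836} = 2 \sqrt{209}$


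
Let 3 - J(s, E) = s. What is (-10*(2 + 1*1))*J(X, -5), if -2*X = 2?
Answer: -120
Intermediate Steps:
X = -1 (X = -1/2*2 = -1)
J(s, E) = 3 - s
(-10*(2 + 1*1))*J(X, -5) = (-10*(2 + 1*1))*(3 - 1*(-1)) = (-10*(2 + 1))*(3 + 1) = -10*3*4 = -30*4 = -120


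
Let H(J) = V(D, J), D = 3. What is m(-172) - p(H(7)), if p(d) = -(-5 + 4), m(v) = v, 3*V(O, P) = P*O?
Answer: -173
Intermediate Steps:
V(O, P) = O*P/3 (V(O, P) = (P*O)/3 = (O*P)/3 = O*P/3)
H(J) = J (H(J) = (⅓)*3*J = J)
p(d) = 1 (p(d) = -1*(-1) = 1)
m(-172) - p(H(7)) = -172 - 1*1 = -172 - 1 = -173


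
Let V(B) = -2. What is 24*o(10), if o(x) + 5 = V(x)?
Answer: -168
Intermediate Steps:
o(x) = -7 (o(x) = -5 - 2 = -7)
24*o(10) = 24*(-7) = -168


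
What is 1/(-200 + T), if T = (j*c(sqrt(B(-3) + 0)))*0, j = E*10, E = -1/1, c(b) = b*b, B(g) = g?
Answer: -1/200 ≈ -0.0050000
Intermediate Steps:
c(b) = b**2
E = -1 (E = -1*1 = -1)
j = -10 (j = -1*10 = -10)
T = 0 (T = -10*(sqrt(-3 + 0))**2*0 = -10*(sqrt(-3))**2*0 = -10*(I*sqrt(3))**2*0 = -10*(-3)*0 = 30*0 = 0)
1/(-200 + T) = 1/(-200 + 0) = 1/(-200) = -1/200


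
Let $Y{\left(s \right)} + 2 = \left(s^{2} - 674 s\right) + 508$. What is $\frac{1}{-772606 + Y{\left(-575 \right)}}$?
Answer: $- \frac{1}{53925} \approx -1.8544 \cdot 10^{-5}$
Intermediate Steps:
$Y{\left(s \right)} = 506 + s^{2} - 674 s$ ($Y{\left(s \right)} = -2 + \left(\left(s^{2} - 674 s\right) + 508\right) = -2 + \left(508 + s^{2} - 674 s\right) = 506 + s^{2} - 674 s$)
$\frac{1}{-772606 + Y{\left(-575 \right)}} = \frac{1}{-772606 + \left(506 + \left(-575\right)^{2} - -387550\right)} = \frac{1}{-772606 + \left(506 + 330625 + 387550\right)} = \frac{1}{-772606 + 718681} = \frac{1}{-53925} = - \frac{1}{53925}$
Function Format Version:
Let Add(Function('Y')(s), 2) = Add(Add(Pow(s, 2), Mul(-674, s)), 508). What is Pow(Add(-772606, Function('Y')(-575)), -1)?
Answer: Rational(-1, 53925) ≈ -1.8544e-5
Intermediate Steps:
Function('Y')(s) = Add(506, Pow(s, 2), Mul(-674, s)) (Function('Y')(s) = Add(-2, Add(Add(Pow(s, 2), Mul(-674, s)), 508)) = Add(-2, Add(508, Pow(s, 2), Mul(-674, s))) = Add(506, Pow(s, 2), Mul(-674, s)))
Pow(Add(-772606, Function('Y')(-575)), -1) = Pow(Add(-772606, Add(506, Pow(-575, 2), Mul(-674, -575))), -1) = Pow(Add(-772606, Add(506, 330625, 387550)), -1) = Pow(Add(-772606, 718681), -1) = Pow(-53925, -1) = Rational(-1, 53925)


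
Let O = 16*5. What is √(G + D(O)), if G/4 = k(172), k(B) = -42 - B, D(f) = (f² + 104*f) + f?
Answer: 2*√3486 ≈ 118.08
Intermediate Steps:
O = 80
D(f) = f² + 105*f
G = -856 (G = 4*(-42 - 1*172) = 4*(-42 - 172) = 4*(-214) = -856)
√(G + D(O)) = √(-856 + 80*(105 + 80)) = √(-856 + 80*185) = √(-856 + 14800) = √13944 = 2*√3486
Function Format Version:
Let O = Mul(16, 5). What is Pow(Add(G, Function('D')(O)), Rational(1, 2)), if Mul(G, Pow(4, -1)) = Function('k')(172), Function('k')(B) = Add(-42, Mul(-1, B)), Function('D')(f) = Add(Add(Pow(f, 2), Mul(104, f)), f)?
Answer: Mul(2, Pow(3486, Rational(1, 2))) ≈ 118.08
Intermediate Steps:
O = 80
Function('D')(f) = Add(Pow(f, 2), Mul(105, f))
G = -856 (G = Mul(4, Add(-42, Mul(-1, 172))) = Mul(4, Add(-42, -172)) = Mul(4, -214) = -856)
Pow(Add(G, Function('D')(O)), Rational(1, 2)) = Pow(Add(-856, Mul(80, Add(105, 80))), Rational(1, 2)) = Pow(Add(-856, Mul(80, 185)), Rational(1, 2)) = Pow(Add(-856, 14800), Rational(1, 2)) = Pow(13944, Rational(1, 2)) = Mul(2, Pow(3486, Rational(1, 2)))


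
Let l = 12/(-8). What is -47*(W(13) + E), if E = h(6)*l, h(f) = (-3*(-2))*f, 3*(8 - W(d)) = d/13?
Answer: 6533/3 ≈ 2177.7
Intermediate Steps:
W(d) = 8 - d/39 (W(d) = 8 - d/(3*13) = 8 - d/39)
h(f) = 6*f
l = -3/2 (l = 12*(-1/8) = -3/2 ≈ -1.5000)
E = -54 (E = (6*6)*(-3/2) = 36*(-3/2) = -54)
-47*(W(13) + E) = -47*((8 - 1/39*13) - 54) = -47*((8 - 1/3) - 54) = -47*(23/3 - 54) = -47*(-139/3) = 6533/3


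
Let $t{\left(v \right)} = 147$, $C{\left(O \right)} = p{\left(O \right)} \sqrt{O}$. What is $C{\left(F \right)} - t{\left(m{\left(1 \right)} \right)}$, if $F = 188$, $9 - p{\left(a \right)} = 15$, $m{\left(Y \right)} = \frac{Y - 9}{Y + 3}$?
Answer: $-147 - 12 \sqrt{47} \approx -229.27$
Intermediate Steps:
$m{\left(Y \right)} = \frac{-9 + Y}{3 + Y}$
$p{\left(a \right)} = -6$ ($p{\left(a \right)} = 9 - 15 = -6$)
$C{\left(O \right)} = - 6 \sqrt{O}$
$C{\left(F \right)} - t{\left(m{\left(1 \right)} \right)} = - 6 \sqrt{188} - 147 = - 6 \cdot 2 \sqrt{47} - 147 = - 12 \sqrt{47} - 147 = -147 - 12 \sqrt{47}$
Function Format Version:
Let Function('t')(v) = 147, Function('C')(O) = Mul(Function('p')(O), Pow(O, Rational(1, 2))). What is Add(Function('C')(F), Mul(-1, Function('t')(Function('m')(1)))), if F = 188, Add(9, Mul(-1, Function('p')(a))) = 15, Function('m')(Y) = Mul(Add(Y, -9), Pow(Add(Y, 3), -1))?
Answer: Add(-147, Mul(-12, Pow(47, Rational(1, 2)))) ≈ -229.27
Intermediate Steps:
Function('m')(Y) = Mul(Pow(Add(3, Y), -1), Add(-9, Y)) (Function('m')(Y) = Mul(Add(-9, Y), Pow(Add(3, Y), -1)) = Mul(Pow(Add(3, Y), -1), Add(-9, Y)))
Function('p')(a) = -6 (Function('p')(a) = Add(9, Mul(-1, 15)) = Add(9, -15) = -6)
Function('C')(O) = Mul(-6, Pow(O, Rational(1, 2)))
Add(Function('C')(F), Mul(-1, Function('t')(Function('m')(1)))) = Add(Mul(-6, Pow(188, Rational(1, 2))), Mul(-1, 147)) = Add(Mul(-6, Mul(2, Pow(47, Rational(1, 2)))), -147) = Add(Mul(-12, Pow(47, Rational(1, 2))), -147) = Add(-147, Mul(-12, Pow(47, Rational(1, 2))))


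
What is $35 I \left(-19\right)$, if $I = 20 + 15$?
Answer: $-23275$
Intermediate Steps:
$I = 35$
$35 I \left(-19\right) = 35 \cdot 35 \left(-19\right) = 1225 \left(-19\right) = -23275$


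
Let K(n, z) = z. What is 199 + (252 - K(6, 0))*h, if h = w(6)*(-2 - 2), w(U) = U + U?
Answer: -11897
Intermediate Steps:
w(U) = 2*U
h = -48 (h = (2*6)*(-2 - 2) = 12*(-4) = -48)
199 + (252 - K(6, 0))*h = 199 + (252 - 1*0)*(-48) = 199 + (252 + 0)*(-48) = 199 + 252*(-48) = 199 - 12096 = -11897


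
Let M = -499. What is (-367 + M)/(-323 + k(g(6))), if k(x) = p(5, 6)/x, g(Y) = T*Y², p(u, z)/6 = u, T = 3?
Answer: 15588/5809 ≈ 2.6834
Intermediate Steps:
p(u, z) = 6*u
g(Y) = 3*Y²
k(x) = 30/x (k(x) = (6*5)/x = 30/x)
(-367 + M)/(-323 + k(g(6))) = (-367 - 499)/(-323 + 30/((3*6²))) = -866/(-323 + 30/((3*36))) = -866/(-323 + 30/108) = -866/(-323 + 30*(1/108)) = -866/(-323 + 5/18) = -866/(-5809/18) = -866*(-18/5809) = 15588/5809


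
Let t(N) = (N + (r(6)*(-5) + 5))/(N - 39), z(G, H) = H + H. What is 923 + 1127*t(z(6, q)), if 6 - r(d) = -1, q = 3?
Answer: 19169/11 ≈ 1742.6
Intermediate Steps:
z(G, H) = 2*H
r(d) = 7 (r(d) = 6 - 1*(-1) = 6 + 1 = 7)
t(N) = (-30 + N)/(-39 + N) (t(N) = (N + (7*(-5) + 5))/(N - 39) = (N + (-35 + 5))/(-39 + N) = (N - 30)/(-39 + N) = (-30 + N)/(-39 + N))
923 + 1127*t(z(6, q)) = 923 + 1127*((-30 + 2*3)/(-39 + 2*3)) = 923 + 1127*((-30 + 6)/(-39 + 6)) = 923 + 1127*(-24/(-33)) = 923 + 1127*(-1/33*(-24)) = 923 + 1127*(8/11) = 923 + 9016/11 = 19169/11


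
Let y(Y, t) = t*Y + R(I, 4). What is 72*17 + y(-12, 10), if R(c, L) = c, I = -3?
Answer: 1101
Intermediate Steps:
y(Y, t) = -3 + Y*t (y(Y, t) = t*Y - 3 = Y*t - 3 = -3 + Y*t)
72*17 + y(-12, 10) = 72*17 + (-3 - 12*10) = 1224 + (-3 - 120) = 1224 - 123 = 1101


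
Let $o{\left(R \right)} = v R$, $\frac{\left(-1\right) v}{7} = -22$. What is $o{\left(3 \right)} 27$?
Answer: $12474$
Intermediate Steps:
$v = 154$ ($v = \left(-7\right) \left(-22\right) = 154$)
$o{\left(R \right)} = 154 R$
$o{\left(3 \right)} 27 = 154 \cdot 3 \cdot 27 = 462 \cdot 27 = 12474$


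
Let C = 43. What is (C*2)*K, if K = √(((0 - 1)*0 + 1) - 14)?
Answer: 86*I*√13 ≈ 310.08*I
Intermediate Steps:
K = I*√13 (K = √((-1*0 + 1) - 14) = √((0 + 1) - 14) = √(1 - 14) = √(-13) = I*√13 ≈ 3.6056*I)
(C*2)*K = (43*2)*(I*√13) = 86*(I*√13) = 86*I*√13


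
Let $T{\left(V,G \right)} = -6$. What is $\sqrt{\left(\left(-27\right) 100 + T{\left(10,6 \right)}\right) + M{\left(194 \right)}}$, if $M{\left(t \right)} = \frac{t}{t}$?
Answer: $i \sqrt{2705} \approx 52.01 i$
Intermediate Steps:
$M{\left(t \right)} = 1$
$\sqrt{\left(\left(-27\right) 100 + T{\left(10,6 \right)}\right) + M{\left(194 \right)}} = \sqrt{\left(\left(-27\right) 100 - 6\right) + 1} = \sqrt{\left(-2700 - 6\right) + 1} = \sqrt{-2706 + 1} = \sqrt{-2705} = i \sqrt{2705}$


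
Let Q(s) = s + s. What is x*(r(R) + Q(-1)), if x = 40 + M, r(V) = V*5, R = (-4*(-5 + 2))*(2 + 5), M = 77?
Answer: 48906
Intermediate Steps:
R = 84 (R = -4*(-3)*7 = 12*7 = 84)
r(V) = 5*V
Q(s) = 2*s
x = 117 (x = 40 + 77 = 117)
x*(r(R) + Q(-1)) = 117*(5*84 + 2*(-1)) = 117*(420 - 2) = 117*418 = 48906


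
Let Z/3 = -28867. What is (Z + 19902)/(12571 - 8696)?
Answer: -66699/3875 ≈ -17.213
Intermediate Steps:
Z = -86601 (Z = 3*(-28867) = -86601)
(Z + 19902)/(12571 - 8696) = (-86601 + 19902)/(12571 - 8696) = -66699/3875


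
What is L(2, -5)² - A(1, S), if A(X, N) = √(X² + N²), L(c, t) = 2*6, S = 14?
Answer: 144 - √197 ≈ 129.96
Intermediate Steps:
L(c, t) = 12
A(X, N) = √(N² + X²)
L(2, -5)² - A(1, S) = 12² - √(14² + 1²) = 144 - √(196 + 1) = 144 - √197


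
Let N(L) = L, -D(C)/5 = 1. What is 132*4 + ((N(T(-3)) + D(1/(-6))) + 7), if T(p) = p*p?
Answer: 539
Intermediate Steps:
T(p) = p²
D(C) = -5 (D(C) = -5*1 = -5)
132*4 + ((N(T(-3)) + D(1/(-6))) + 7) = 132*4 + (((-3)² - 5) + 7) = 528 + ((9 - 5) + 7) = 528 + (4 + 7) = 528 + 11 = 539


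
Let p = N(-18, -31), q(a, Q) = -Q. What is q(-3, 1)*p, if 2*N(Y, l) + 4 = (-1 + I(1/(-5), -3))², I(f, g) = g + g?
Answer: -45/2 ≈ -22.500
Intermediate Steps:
I(f, g) = 2*g
N(Y, l) = 45/2 (N(Y, l) = -2 + (-1 + 2*(-3))²/2 = -2 + (-1 - 6)²/2 = -2 + (½)*(-7)² = -2 + (½)*49 = -2 + 49/2 = 45/2)
p = 45/2 ≈ 22.500
q(-3, 1)*p = -1*1*(45/2) = -1*45/2 = -45/2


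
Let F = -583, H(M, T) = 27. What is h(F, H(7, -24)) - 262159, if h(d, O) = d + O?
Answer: -262715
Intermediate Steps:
h(d, O) = O + d
h(F, H(7, -24)) - 262159 = (27 - 583) - 262159 = -556 - 262159 = -262715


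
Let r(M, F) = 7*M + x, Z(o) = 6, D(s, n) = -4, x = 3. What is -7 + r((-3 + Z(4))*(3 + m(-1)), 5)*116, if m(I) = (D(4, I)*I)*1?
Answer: 17393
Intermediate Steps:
m(I) = -4*I (m(I) = -4*I*1 = -4*I)
r(M, F) = 3 + 7*M (r(M, F) = 7*M + 3 = 3 + 7*M)
-7 + r((-3 + Z(4))*(3 + m(-1)), 5)*116 = -7 + (3 + 7*((-3 + 6)*(3 - 4*(-1))))*116 = -7 + (3 + 7*(3*(3 + 4)))*116 = -7 + (3 + 7*(3*7))*116 = -7 + (3 + 7*21)*116 = -7 + (3 + 147)*116 = -7 + 150*116 = -7 + 17400 = 17393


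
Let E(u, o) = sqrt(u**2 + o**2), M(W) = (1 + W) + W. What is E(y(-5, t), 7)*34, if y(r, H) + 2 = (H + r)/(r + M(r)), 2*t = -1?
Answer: 17*sqrt(40441)/14 ≈ 244.19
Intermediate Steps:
t = -1/2 (t = (1/2)*(-1) = -1/2 ≈ -0.50000)
M(W) = 1 + 2*W
y(r, H) = -2 + (H + r)/(1 + 3*r) (y(r, H) = -2 + (H + r)/(r + (1 + 2*r)) = -2 + (H + r)/(1 + 3*r))
E(u, o) = sqrt(o**2 + u**2)
E(y(-5, t), 7)*34 = sqrt(7**2 + ((-2 - 1/2 - 5*(-5))/(1 + 3*(-5)))**2)*34 = sqrt(49 + ((-2 - 1/2 + 25)/(1 - 15))**2)*34 = sqrt(49 + ((45/2)/(-14))**2)*34 = sqrt(49 + (-1/14*45/2)**2)*34 = sqrt(49 + (-45/28)**2)*34 = sqrt(49 + 2025/784)*34 = sqrt(40441/784)*34 = (sqrt(40441)/28)*34 = 17*sqrt(40441)/14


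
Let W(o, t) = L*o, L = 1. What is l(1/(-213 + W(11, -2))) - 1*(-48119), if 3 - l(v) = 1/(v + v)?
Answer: 48223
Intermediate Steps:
W(o, t) = o (W(o, t) = 1*o = o)
l(v) = 3 - 1/(2*v) (l(v) = 3 - 1/(v + v) = 3 - 1/(2*v))
l(1/(-213 + W(11, -2))) - 1*(-48119) = (3 - 1/(2*(1/(-213 + 11)))) - 1*(-48119) = (3 - 1/(2*(1/(-202)))) + 48119 = (3 - 1/(2*(-1/202))) + 48119 = (3 - ½*(-202)) + 48119 = (3 + 101) + 48119 = 104 + 48119 = 48223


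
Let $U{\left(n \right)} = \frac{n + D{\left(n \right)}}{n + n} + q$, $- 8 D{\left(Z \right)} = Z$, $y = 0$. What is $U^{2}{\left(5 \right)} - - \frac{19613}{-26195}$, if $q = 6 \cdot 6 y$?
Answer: $- \frac{3737373}{6705920} \approx -0.55732$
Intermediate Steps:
$D{\left(Z \right)} = - \frac{Z}{8}$
$q = 0$ ($q = 6 \cdot 6 \cdot 0 = 36 \cdot 0 = 0$)
$U{\left(n \right)} = \frac{7}{16}$ ($U{\left(n \right)} = \frac{n - \frac{n}{8}}{n + n} + 0 = \frac{\frac{7}{8} n}{2 n} + 0 = \frac{7 n}{8} \frac{1}{2 n} + 0 = \frac{7}{16} + 0 = \frac{7}{16}$)
$U^{2}{\left(5 \right)} - - \frac{19613}{-26195} = \left(\frac{7}{16}\right)^{2} - - \frac{19613}{-26195} = \frac{49}{256} - \left(-19613\right) \left(- \frac{1}{26195}\right) = \frac{49}{256} - \frac{19613}{26195} = - \frac{3737373}{6705920}$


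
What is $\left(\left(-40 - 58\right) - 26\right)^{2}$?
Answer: $15376$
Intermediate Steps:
$\left(\left(-40 - 58\right) - 26\right)^{2} = \left(-98 - 26\right)^{2} = \left(-124\right)^{2} = 15376$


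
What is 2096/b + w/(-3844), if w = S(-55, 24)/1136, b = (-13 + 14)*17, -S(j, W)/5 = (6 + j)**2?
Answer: 9152983349/74235328 ≈ 123.30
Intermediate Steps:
S(j, W) = -5*(6 + j)**2
b = 17 (b = 1*17 = 17)
w = -12005/1136 (w = -5*(6 - 55)**2/1136 = -5*(-49)**2*(1/1136) = -5*2401*(1/1136) = -12005*1/1136 = -12005/1136 ≈ -10.568)
2096/b + w/(-3844) = 2096/17 - 12005/1136/(-3844) = 2096*(1/17) - 12005/1136*(-1/3844) = 2096/17 + 12005/4366784 = 9152983349/74235328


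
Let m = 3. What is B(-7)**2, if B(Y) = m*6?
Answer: 324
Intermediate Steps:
B(Y) = 18 (B(Y) = 3*6 = 18)
B(-7)**2 = 18**2 = 324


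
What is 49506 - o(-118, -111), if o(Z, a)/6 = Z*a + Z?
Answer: -28374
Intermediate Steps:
o(Z, a) = 6*Z + 6*Z*a (o(Z, a) = 6*(Z*a + Z) = 6*(Z + Z*a) = 6*Z + 6*Z*a)
49506 - o(-118, -111) = 49506 - 6*(-118)*(1 - 111) = 49506 - 6*(-118)*(-110) = 49506 - 1*77880 = 49506 - 77880 = -28374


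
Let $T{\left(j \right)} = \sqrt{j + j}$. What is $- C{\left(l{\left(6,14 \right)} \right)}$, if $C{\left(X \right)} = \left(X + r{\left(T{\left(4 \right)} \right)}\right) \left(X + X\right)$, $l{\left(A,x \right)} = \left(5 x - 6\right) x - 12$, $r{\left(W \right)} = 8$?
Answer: $-1577056$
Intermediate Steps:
$T{\left(j \right)} = \sqrt{2} \sqrt{j}$ ($T{\left(j \right)} = \sqrt{2 j} = \sqrt{2} \sqrt{j}$)
$l{\left(A,x \right)} = -12 + x \left(-6 + 5 x\right)$ ($l{\left(A,x \right)} = \left(-6 + 5 x\right) x - 12 = x \left(-6 + 5 x\right) - 12 = -12 + x \left(-6 + 5 x\right)$)
$C{\left(X \right)} = 2 X \left(8 + X\right)$ ($C{\left(X \right)} = \left(X + 8\right) \left(X + X\right) = \left(8 + X\right) 2 X = 2 X \left(8 + X\right)$)
$- C{\left(l{\left(6,14 \right)} \right)} = - 2 \left(-12 - 84 + 5 \cdot 14^{2}\right) \left(8 - \left(96 - 980\right)\right) = - 2 \left(-12 - 84 + 5 \cdot 196\right) \left(8 - -884\right) = - 2 \left(-12 - 84 + 980\right) \left(8 - -884\right) = - 2 \cdot 884 \left(8 + 884\right) = - 2 \cdot 884 \cdot 892 = \left(-1\right) 1577056 = -1577056$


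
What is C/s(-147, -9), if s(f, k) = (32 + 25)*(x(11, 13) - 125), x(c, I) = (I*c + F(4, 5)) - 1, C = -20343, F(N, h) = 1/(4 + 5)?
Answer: -61029/2926 ≈ -20.857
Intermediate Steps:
F(N, h) = 1/9
x(c, I) = -8/9 + I*c (x(c, I) = (I*c + 1/9) - 1 = (1/9 + I*c) - 1 = -8/9 + I*c)
s(f, k) = 2926/3 (s(f, k) = (32 + 25)*((-8/9 + 13*11) - 125) = 57*((-8/9 + 143) - 125) = 57*(1279/9 - 125) = 57*(154/9) = 2926/3)
C/s(-147, -9) = -20343/2926/3 = -20343*3/2926 = -61029/2926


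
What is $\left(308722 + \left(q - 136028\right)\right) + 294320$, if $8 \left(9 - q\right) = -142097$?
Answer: $\frac{3878281}{8} \approx 4.8479 \cdot 10^{5}$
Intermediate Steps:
$q = \frac{142169}{8}$ ($q = 9 - - \frac{142097}{8} = 9 + \frac{142097}{8} = \frac{142169}{8} \approx 17771.0$)
$\left(308722 + \left(q - 136028\right)\right) + 294320 = \left(308722 + \left(\frac{142169}{8} - 136028\right)\right) + 294320 = \left(308722 - \frac{946055}{8}\right) + 294320 = \frac{1523721}{8} + 294320 = \frac{3878281}{8}$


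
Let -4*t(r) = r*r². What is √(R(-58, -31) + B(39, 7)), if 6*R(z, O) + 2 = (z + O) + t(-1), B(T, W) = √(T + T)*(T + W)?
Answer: √(-242 + 736*√78)/4 ≈ 19.777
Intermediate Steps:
t(r) = -r³/4 (t(r) = -r*r²/4 = -r³/4)
B(T, W) = √2*√T*(T + W) (B(T, W) = √(2*T)*(T + W) = (√2*√T)*(T + W) = √2*√T*(T + W))
R(z, O) = -7/24 + O/6 + z/6 (R(z, O) = -⅓ + ((z + O) - ¼*(-1)³)/6 = -⅓ + ((O + z) - ¼*(-1))/6 = -⅓ + ((O + z) + ¼)/6 = -⅓ + (¼ + O + z)/6 = -⅓ + (1/24 + O/6 + z/6) = -7/24 + O/6 + z/6)
√(R(-58, -31) + B(39, 7)) = √((-7/24 + (⅙)*(-31) + (⅙)*(-58)) + √2*√39*(39 + 7)) = √((-7/24 - 31/6 - 29/3) + √2*√39*46) = √(-121/8 + 46*√78)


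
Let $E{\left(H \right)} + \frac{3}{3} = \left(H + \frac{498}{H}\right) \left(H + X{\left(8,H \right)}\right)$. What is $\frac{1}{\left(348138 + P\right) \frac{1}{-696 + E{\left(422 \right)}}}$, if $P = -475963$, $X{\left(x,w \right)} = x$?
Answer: $- \frac{38248063}{26971075} \approx -1.4181$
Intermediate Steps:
$E{\left(H \right)} = -1 + \left(8 + H\right) \left(H + \frac{498}{H}\right)$ ($E{\left(H \right)} = -1 + \left(H + \frac{498}{H}\right) \left(H + 8\right) = -1 + \left(H + \frac{498}{H}\right) \left(8 + H\right) = -1 + \left(8 + H\right) \left(H + \frac{498}{H}\right)$)
$\frac{1}{\left(348138 + P\right) \frac{1}{-696 + E{\left(422 \right)}}} = \frac{1}{\left(348138 - 475963\right) \frac{1}{-696 + \left(497 + 422^{2} + 8 \cdot 422 + \frac{3984}{422}\right)}} = \frac{1}{\left(-127825\right) \frac{1}{-696 + \left(497 + 178084 + 3376 + 3984 \cdot \frac{1}{422}\right)}} = \frac{1}{\left(-127825\right) \frac{1}{-696 + \left(497 + 178084 + 3376 + \frac{1992}{211}\right)}} = \frac{1}{\left(-127825\right) \frac{1}{-696 + \frac{38394919}{211}}} = \frac{1}{\left(-127825\right) \frac{1}{\frac{38248063}{211}}} = \frac{1}{\left(-127825\right) \frac{211}{38248063}} = \frac{1}{- \frac{26971075}{38248063}} = - \frac{38248063}{26971075}$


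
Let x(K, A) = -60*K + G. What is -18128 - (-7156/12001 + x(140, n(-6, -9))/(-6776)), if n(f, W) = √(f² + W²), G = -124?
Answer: -33504558609/1848154 ≈ -18129.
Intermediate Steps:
n(f, W) = √(W² + f²)
x(K, A) = -124 - 60*K (x(K, A) = -60*K - 124 = -124 - 60*K)
-18128 - (-7156/12001 + x(140, n(-6, -9))/(-6776)) = -18128 - (-7156/12001 + (-124 - 60*140)/(-6776)) = -18128 - (-7156*1/12001 + (-124 - 8400)*(-1/6776)) = -18128 - (-7156/12001 - 8524*(-1/6776)) = -18128 - (-7156/12001 + 2131/1694) = -18128 - 1*1222897/1848154 = -18128 - 1222897/1848154 = -33504558609/1848154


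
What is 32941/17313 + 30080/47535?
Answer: 46369455/18288299 ≈ 2.5355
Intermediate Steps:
32941/17313 + 30080/47535 = 32941*(1/17313) + 30080*(1/47535) = 32941/17313 + 6016/9507 = 46369455/18288299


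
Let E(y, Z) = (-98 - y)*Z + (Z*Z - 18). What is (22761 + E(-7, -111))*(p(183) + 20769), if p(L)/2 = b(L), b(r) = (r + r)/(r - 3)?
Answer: 938215556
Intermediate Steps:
b(r) = 2*r/(-3 + r) (b(r) = (2*r)/(-3 + r) = 2*r/(-3 + r))
p(L) = 4*L/(-3 + L) (p(L) = 2*(2*L/(-3 + L)) = 4*L/(-3 + L))
E(y, Z) = -18 + Z² + Z*(-98 - y) (E(y, Z) = Z*(-98 - y) + (Z² - 18) = Z*(-98 - y) + (-18 + Z²) = -18 + Z² + Z*(-98 - y))
(22761 + E(-7, -111))*(p(183) + 20769) = (22761 + (-18 + (-111)² - 98*(-111) - 1*(-111)*(-7)))*(4*183/(-3 + 183) + 20769) = (22761 + (-18 + 12321 + 10878 - 777))*(4*183/180 + 20769) = (22761 + 22404)*(4*183*(1/180) + 20769) = 45165*(61/15 + 20769) = 45165*(311596/15) = 938215556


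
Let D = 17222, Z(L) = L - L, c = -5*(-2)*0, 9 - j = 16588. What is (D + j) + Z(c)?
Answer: 643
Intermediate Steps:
j = -16579 (j = 9 - 1*16588 = 9 - 16588 = -16579)
c = 0 (c = 10*0 = 0)
Z(L) = 0
(D + j) + Z(c) = (17222 - 16579) + 0 = 643 + 0 = 643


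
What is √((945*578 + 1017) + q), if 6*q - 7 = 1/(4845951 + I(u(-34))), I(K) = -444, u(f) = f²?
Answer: √12848336244656805598/4845507 ≈ 739.75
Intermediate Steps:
q = 16959275/14536521 (q = 7/6 + 1/(6*(4845951 - 444)) = 7/6 + (⅙)/4845507 = 7/6 + (⅙)*(1/4845507) = 7/6 + 1/29073042 = 16959275/14536521 ≈ 1.1667)
√((945*578 + 1017) + q) = √((945*578 + 1017) + 16959275/14536521) = √((546210 + 1017) + 16959275/14536521) = √(547227 + 16959275/14536521) = √(7954793736542/14536521) = √12848336244656805598/4845507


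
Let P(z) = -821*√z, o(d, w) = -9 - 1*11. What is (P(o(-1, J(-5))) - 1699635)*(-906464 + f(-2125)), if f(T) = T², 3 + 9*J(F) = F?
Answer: -6134256356235 - 5926242362*I*√5 ≈ -6.1343e+12 - 1.3251e+10*I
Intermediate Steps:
J(F) = -⅓ + F/9
o(d, w) = -20 (o(d, w) = -9 - 11 = -20)
(P(o(-1, J(-5))) - 1699635)*(-906464 + f(-2125)) = (-1642*I*√5 - 1699635)*(-906464 + (-2125)²) = (-1642*I*√5 - 1699635)*(-906464 + 4515625) = (-1642*I*√5 - 1699635)*3609161 = (-1699635 - 1642*I*√5)*3609161 = -6134256356235 - 5926242362*I*√5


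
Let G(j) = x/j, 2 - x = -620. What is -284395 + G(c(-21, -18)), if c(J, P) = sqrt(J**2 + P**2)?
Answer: -284395 + 622*sqrt(85)/255 ≈ -2.8437e+5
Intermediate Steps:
x = 622 (x = 2 - 1*(-620) = 2 + 620 = 622)
G(j) = 622/j
-284395 + G(c(-21, -18)) = -284395 + 622/(sqrt((-21)**2 + (-18)**2)) = -284395 + 622/(sqrt(441 + 324)) = -284395 + 622/(sqrt(765)) = -284395 + 622/((3*sqrt(85))) = -284395 + 622*(sqrt(85)/255) = -284395 + 622*sqrt(85)/255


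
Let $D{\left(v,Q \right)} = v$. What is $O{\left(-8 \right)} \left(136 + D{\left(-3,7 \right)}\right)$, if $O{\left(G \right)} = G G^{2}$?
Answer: $-68096$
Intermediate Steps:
$O{\left(G \right)} = G^{3}$
$O{\left(-8 \right)} \left(136 + D{\left(-3,7 \right)}\right) = \left(-8\right)^{3} \left(136 - 3\right) = \left(-512\right) 133 = -68096$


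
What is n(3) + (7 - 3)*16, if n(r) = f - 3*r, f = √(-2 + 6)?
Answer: 57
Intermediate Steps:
f = 2 (f = √4 = 2)
n(r) = 2 - 3*r
n(3) + (7 - 3)*16 = (2 - 3*3) + (7 - 3)*16 = (2 - 9) + 4*16 = -7 + 64 = 57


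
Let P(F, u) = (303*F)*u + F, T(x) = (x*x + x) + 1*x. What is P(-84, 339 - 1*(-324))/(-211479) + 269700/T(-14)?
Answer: 1663079055/986902 ≈ 1685.2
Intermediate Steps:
T(x) = x² + 2*x (T(x) = (x² + x) + x = (x + x²) + x = x² + 2*x)
P(F, u) = F + 303*F*u (P(F, u) = 303*F*u + F = F + 303*F*u)
P(-84, 339 - 1*(-324))/(-211479) + 269700/T(-14) = -84*(1 + 303*(339 - 1*(-324)))/(-211479) + 269700/((-14*(2 - 14))) = -84*(1 + 303*(339 + 324))*(-1/211479) + 269700/((-14*(-12))) = -84*(1 + 303*663)*(-1/211479) + 269700/168 = -84*(1 + 200889)*(-1/211479) + 269700*(1/168) = -84*200890*(-1/211479) + 22475/14 = -16874760*(-1/211479) + 22475/14 = 5624920/70493 + 22475/14 = 1663079055/986902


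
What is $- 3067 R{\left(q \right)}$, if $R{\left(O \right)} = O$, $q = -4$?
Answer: $12268$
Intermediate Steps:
$- 3067 R{\left(q \right)} = \left(-3067\right) \left(-4\right) = 12268$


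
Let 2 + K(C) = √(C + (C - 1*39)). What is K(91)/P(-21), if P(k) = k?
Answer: 2/21 - √143/21 ≈ -0.47420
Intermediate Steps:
K(C) = -2 + √(-39 + 2*C) (K(C) = -2 + √(C + (C - 1*39)) = -2 + √(C + (C - 39)) = -2 + √(C + (-39 + C)) = -2 + √(-39 + 2*C))
K(91)/P(-21) = (-2 + √(-39 + 2*91))/(-21) = (-2 + √(-39 + 182))*(-1/21) = (-2 + √143)*(-1/21) = 2/21 - √143/21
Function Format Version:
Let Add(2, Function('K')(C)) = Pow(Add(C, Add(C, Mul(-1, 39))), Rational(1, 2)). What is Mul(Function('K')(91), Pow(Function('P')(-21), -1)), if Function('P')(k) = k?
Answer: Add(Rational(2, 21), Mul(Rational(-1, 21), Pow(143, Rational(1, 2)))) ≈ -0.47420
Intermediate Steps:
Function('K')(C) = Add(-2, Pow(Add(-39, Mul(2, C)), Rational(1, 2))) (Function('K')(C) = Add(-2, Pow(Add(C, Add(C, Mul(-1, 39))), Rational(1, 2))) = Add(-2, Pow(Add(C, Add(C, -39)), Rational(1, 2))) = Add(-2, Pow(Add(C, Add(-39, C)), Rational(1, 2))) = Add(-2, Pow(Add(-39, Mul(2, C)), Rational(1, 2))))
Mul(Function('K')(91), Pow(Function('P')(-21), -1)) = Mul(Add(-2, Pow(Add(-39, Mul(2, 91)), Rational(1, 2))), Pow(-21, -1)) = Mul(Add(-2, Pow(Add(-39, 182), Rational(1, 2))), Rational(-1, 21)) = Mul(Add(-2, Pow(143, Rational(1, 2))), Rational(-1, 21)) = Add(Rational(2, 21), Mul(Rational(-1, 21), Pow(143, Rational(1, 2))))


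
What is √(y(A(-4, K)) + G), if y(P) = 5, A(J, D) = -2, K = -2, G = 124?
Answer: √129 ≈ 11.358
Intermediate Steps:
√(y(A(-4, K)) + G) = √(5 + 124) = √129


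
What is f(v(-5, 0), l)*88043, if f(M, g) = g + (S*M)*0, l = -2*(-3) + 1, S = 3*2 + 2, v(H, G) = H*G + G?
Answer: 616301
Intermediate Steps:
v(H, G) = G + G*H (v(H, G) = G*H + G = G + G*H)
S = 8 (S = 6 + 2 = 8)
l = 7 (l = 6 + 1 = 7)
f(M, g) = g (f(M, g) = g + (8*M)*0 = g + 0 = g)
f(v(-5, 0), l)*88043 = 7*88043 = 616301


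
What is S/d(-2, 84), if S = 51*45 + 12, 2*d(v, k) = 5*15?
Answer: 1538/25 ≈ 61.520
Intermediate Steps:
d(v, k) = 75/2 (d(v, k) = (5*15)/2 = (½)*75 = 75/2)
S = 2307 (S = 2295 + 12 = 2307)
S/d(-2, 84) = 2307/(75/2) = 2307*(2/75) = 1538/25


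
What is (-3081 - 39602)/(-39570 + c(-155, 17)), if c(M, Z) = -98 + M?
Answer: 42683/39823 ≈ 1.0718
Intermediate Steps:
(-3081 - 39602)/(-39570 + c(-155, 17)) = (-3081 - 39602)/(-39570 + (-98 - 155)) = -42683/(-39570 - 253) = -42683/(-39823) = -42683*(-1/39823) = 42683/39823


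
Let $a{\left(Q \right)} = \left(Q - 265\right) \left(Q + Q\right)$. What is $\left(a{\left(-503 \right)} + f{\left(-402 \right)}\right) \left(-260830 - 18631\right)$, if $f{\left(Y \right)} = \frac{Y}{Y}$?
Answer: $-215914083749$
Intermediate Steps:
$f{\left(Y \right)} = 1$
$a{\left(Q \right)} = 2 Q \left(-265 + Q\right)$ ($a{\left(Q \right)} = \left(-265 + Q\right) 2 Q = 2 Q \left(-265 + Q\right)$)
$\left(a{\left(-503 \right)} + f{\left(-402 \right)}\right) \left(-260830 - 18631\right) = \left(2 \left(-503\right) \left(-265 - 503\right) + 1\right) \left(-260830 - 18631\right) = \left(2 \left(-503\right) \left(-768\right) + 1\right) \left(-279461\right) = \left(772608 + 1\right) \left(-279461\right) = 772609 \left(-279461\right) = -215914083749$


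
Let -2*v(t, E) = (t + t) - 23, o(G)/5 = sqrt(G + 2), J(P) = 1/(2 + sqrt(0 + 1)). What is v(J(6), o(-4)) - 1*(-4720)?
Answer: 28387/6 ≈ 4731.2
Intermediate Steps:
J(P) = 1/3 (J(P) = 1/(2 + sqrt(1)) = 1/(2 + 1) = 1/3)
o(G) = 5*sqrt(2 + G) (o(G) = 5*sqrt(G + 2) = 5*sqrt(2 + G))
v(t, E) = 23/2 - t (v(t, E) = -((t + t) - 23)/2 = -(2*t - 23)/2 = -(-23 + 2*t)/2 = 23/2 - t)
v(J(6), o(-4)) - 1*(-4720) = (23/2 - 1*1/3) - 1*(-4720) = (23/2 - 1/3) + 4720 = 67/6 + 4720 = 28387/6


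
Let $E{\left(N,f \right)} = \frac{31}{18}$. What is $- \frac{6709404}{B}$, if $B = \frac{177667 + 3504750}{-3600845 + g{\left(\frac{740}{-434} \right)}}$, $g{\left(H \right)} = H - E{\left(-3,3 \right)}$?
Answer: $\frac{15727864993791938}{2397253467} \approx 6.5608 \cdot 10^{6}$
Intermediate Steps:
$E{\left(N,f \right)} = \frac{31}{18}$ ($E{\left(N,f \right)} = 31 \cdot \frac{1}{18} = \frac{31}{18}$)
$g{\left(H \right)} = - \frac{31}{18} + H$ ($g{\left(H \right)} = H - \frac{31}{18} = - \frac{31}{18} + H$)
$B = - \frac{14383520802}{14064913957}$ ($B = \frac{177667 + 3504750}{-3600845 - \left(\frac{31}{18} - \frac{740}{-434}\right)} = \frac{3682417}{-3600845 + \left(- \frac{31}{18} + 740 \left(- \frac{1}{434}\right)\right)} = \frac{3682417}{-3600845 - \frac{13387}{3906}} = \frac{3682417}{- \frac{14064913957}{3906}} = 3682417 \left(- \frac{3906}{14064913957}\right) = - \frac{14383520802}{14064913957} \approx -1.0227$)
$- \frac{6709404}{B} = - \frac{6709404}{- \frac{14383520802}{14064913957}} = \left(-6709404\right) \left(- \frac{14064913957}{14383520802}\right) = \frac{15727864993791938}{2397253467}$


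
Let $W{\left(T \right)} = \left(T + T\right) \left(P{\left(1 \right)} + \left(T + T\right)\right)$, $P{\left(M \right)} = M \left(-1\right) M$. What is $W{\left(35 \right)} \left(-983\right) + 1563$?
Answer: $-4746327$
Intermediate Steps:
$P{\left(M \right)} = - M^{2}$ ($P{\left(M \right)} = - M M = - M^{2}$)
$W{\left(T \right)} = 2 T \left(-1 + 2 T\right)$ ($W{\left(T \right)} = \left(T + T\right) \left(- 1^{2} + \left(T + T\right)\right) = 2 T \left(\left(-1\right) 1 + 2 T\right) = 2 T \left(-1 + 2 T\right)$)
$W{\left(35 \right)} \left(-983\right) + 1563 = 2 \cdot 35 \left(-1 + 2 \cdot 35\right) \left(-983\right) + 1563 = 2 \cdot 35 \left(-1 + 70\right) \left(-983\right) + 1563 = 2 \cdot 35 \cdot 69 \left(-983\right) + 1563 = 4830 \left(-983\right) + 1563 = -4747890 + 1563 = -4746327$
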